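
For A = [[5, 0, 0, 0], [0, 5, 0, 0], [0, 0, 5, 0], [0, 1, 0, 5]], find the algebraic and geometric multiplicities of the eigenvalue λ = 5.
The characteristic polynomial is (x - 5)^4, so the factor x - 5 appears with exponent 4: the algebraic multiplicity is 4.

rank(A - 5I) = 1, so the eigenspace has dimension 4 - 1 = 3: the geometric multiplicity is 3.

Since 3 < 4, A is not diagonalizable.

algebraic multiplicity 4, geometric multiplicity 3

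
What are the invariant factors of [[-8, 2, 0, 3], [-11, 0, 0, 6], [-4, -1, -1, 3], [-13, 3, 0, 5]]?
x + 1, (x + 1)^3

The Jordan structure of A has elementary divisors (x + 1)^3, (x + 1). Arranging the block sizes at each eigenvalue in decreasing order and taking row products gives the invariant factors.

Invariant factors (smallest first, each dividing the next): x + 1, (x + 1)^3.

Check: the last factor (x + 1)^3 is the minimal polynomial, and the product (x + 1)^4 is the characteristic polynomial.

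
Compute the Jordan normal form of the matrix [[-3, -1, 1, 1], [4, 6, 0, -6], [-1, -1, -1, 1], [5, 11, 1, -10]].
The characteristic polynomial is det(xI - A) = (x + 2)^4, so the eigenvalues are -2 (algebraic multiplicity 4).

For λ = -2: rank(A + 2I) = 2, rank((A + 2I)^2) = 1, rank((A + 2I)^3) = 0. The eigenspace has dimension 4 - 2 = 2, so there are 2 Jordan blocks; the rank sequence gives block sizes [3, 1].

Assembling the blocks gives the Jordan form J above.

J = [[-2, 1, 0, 0], [0, -2, 1, 0], [0, 0, -2, 0], [0, 0, 0, -2]]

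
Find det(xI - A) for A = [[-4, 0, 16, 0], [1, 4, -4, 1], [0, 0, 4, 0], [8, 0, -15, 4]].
xI - A = [[x + 4, 0, -16, 0], [-1, x - 4, 4, -1], [0, 0, x - 4, 0], [-8, 0, 15, x - 4]].

Expanding det(xI - A) along the first row:
det(xI - A) = + (x + 4)·det([[x - 4, 4, -1], [0, x - 4, 0], [0, 15, x - 4]]) - (0)·det([[-1, 4, -1], [0, x - 4, 0], [-8, 15, x - 4]]) + (-16)·det([[-1, x - 4, -1], [0, 0, 0], [-8, 0, x - 4]]) - (0)·det([[-1, x - 4, 4], [0, 0, x - 4], [-8, 0, 15]]).

Evaluating gives χ_A(x) = x^4 - 8x^3 + 128x - 256 = (x - 4)^3(x + 4).

χ_A(x) = (x - 4)^3(x + 4)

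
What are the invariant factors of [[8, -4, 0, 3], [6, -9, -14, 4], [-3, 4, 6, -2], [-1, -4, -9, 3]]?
(x - 3)^3(x + 1)

The Jordan structure of A has elementary divisors (x + 1), (x - 3)^3. Arranging the block sizes at each eigenvalue in decreasing order and taking row products gives the invariant factors.

Invariant factors (smallest first, each dividing the next): (x - 3)^3(x + 1).

Check: the last factor (x - 3)^3(x + 1) is the minimal polynomial, and the product (x - 3)^3(x + 1) is the characteristic polynomial.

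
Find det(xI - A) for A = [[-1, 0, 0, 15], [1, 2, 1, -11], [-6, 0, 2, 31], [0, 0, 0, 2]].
χ_A(x) = (x - 2)^3(x + 1)

xI - A = [[x + 1, 0, 0, -15], [-1, x - 2, -1, 11], [6, 0, x - 2, -31], [0, 0, 0, x - 2]].

Expanding det(xI - A) along the first row:
det(xI - A) = + (x + 1)·det([[x - 2, -1, 11], [0, x - 2, -31], [0, 0, x - 2]]) - (0)·det([[-1, -1, 11], [6, x - 2, -31], [0, 0, x - 2]]) + (0)·det([[-1, x - 2, 11], [6, 0, -31], [0, 0, x - 2]]) - (-15)·det([[-1, x - 2, -1], [6, 0, x - 2], [0, 0, 0]]).

Evaluating gives χ_A(x) = x^4 - 5x^3 + 6x^2 + 4x - 8 = (x - 2)^3(x + 1).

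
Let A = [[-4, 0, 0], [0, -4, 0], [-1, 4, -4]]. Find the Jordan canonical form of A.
The characteristic polynomial is det(xI - A) = (x + 4)^3, so the eigenvalues are -4 (algebraic multiplicity 3).

For λ = -4: rank(A + 4I) = 1, rank((A + 4I)^2) = 0. The eigenspace has dimension 3 - 1 = 2, so there are 2 Jordan blocks; the rank sequence gives block sizes [2, 1].

Assembling the blocks gives the Jordan form J above.

J = [[-4, 1, 0], [0, -4, 0], [0, 0, -4]]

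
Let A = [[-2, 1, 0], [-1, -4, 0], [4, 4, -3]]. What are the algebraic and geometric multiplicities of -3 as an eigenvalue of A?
The characteristic polynomial is (x + 3)^3, so the factor x + 3 appears with exponent 3: the algebraic multiplicity is 3.

rank(A + 3I) = 1, so the eigenspace has dimension 3 - 1 = 2: the geometric multiplicity is 2.

Since 2 < 3, A is not diagonalizable.

algebraic multiplicity 3, geometric multiplicity 2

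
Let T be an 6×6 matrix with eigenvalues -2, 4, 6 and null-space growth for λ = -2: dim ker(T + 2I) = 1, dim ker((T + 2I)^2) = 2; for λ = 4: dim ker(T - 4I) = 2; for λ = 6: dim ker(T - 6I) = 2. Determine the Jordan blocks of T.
λ = -2: successive nullity increments [1, 1] count blocks of size ≥ k; block sizes are [2].
λ = 4: successive nullity increments [2] count blocks of size ≥ k; block sizes are [1, 1].
λ = 6: successive nullity increments [2] count blocks of size ≥ k; block sizes are [1, 1].

Jordan blocks: (-2, 2), (4, 1), (4, 1), (6, 1), (6, 1)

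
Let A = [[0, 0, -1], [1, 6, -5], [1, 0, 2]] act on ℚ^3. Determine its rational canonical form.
The invariant factors of A (the non-unit diagonal entries of the Smith normal form of xI - A over ℚ[x]) are (x - 6)(x - 1)^2, each dividing the next. The characteristic polynomial is their product, (x - 6)(x - 1)^2.

The rational canonical form is the block-diagonal matrix of companion matrices C(f_i):
R = [[0, 0, 6], [1, 0, -13], [0, 1, 8]].

R = [[0, 0, 6], [1, 0, -13], [0, 1, 8]]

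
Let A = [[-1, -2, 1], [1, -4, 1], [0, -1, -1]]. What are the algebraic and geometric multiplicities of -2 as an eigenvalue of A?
algebraic multiplicity 3, geometric multiplicity 1

The characteristic polynomial is (x + 2)^3, so the factor x + 2 appears with exponent 3: the algebraic multiplicity is 3.

rank(A + 2I) = 2, so the eigenspace has dimension 3 - 2 = 1: the geometric multiplicity is 1.

Since 1 < 3, A is not diagonalizable.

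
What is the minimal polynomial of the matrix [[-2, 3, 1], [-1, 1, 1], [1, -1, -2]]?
The characteristic polynomial factors as (x + 1)^3. The minimal polynomial is ∏(x - λ)^{k_λ} where k_λ is the size of the largest Jordan block at λ.

For λ = -1: rank(A + I) = 2, and the largest Jordan block has size 3 (the smallest k with rank((A + I)^k) = rank((A + I)^(k+1))).

So m_A(x) = (x + 1)^3.

m_A(x) = (x + 1)^3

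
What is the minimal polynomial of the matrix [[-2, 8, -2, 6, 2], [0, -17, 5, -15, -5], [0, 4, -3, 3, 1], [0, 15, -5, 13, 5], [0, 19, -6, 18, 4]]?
The characteristic polynomial factors as (x - 3)(x + 2)^4. The minimal polynomial is ∏(x - λ)^{k_λ} where k_λ is the size of the largest Jordan block at λ.

For λ = -2: rank(A + 2I) = 2, and the largest Jordan block has size 2 (the smallest k with rank((A + 2I)^k) = rank((A + 2I)^(k+1))).
For λ = 3: rank(A - 3I) = 4, and the largest Jordan block has size 1 (the smallest k with rank((A - 3I)^k) = rank((A - 3I)^(k+1))).

So m_A(x) = (x - 3)(x + 2)^2.

m_A(x) = (x - 3)(x + 2)^2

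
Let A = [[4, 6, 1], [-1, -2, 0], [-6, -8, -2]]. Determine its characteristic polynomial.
xI - A = [[x - 4, -6, -1], [1, x + 2, 0], [6, 8, x + 2]].

Expanding det(xI - A) along the first row:
det(xI - A) = + (x - 4)·det([[x + 2, 0], [8, x + 2]]) - (-6)·det([[1, 0], [6, x + 2]]) + (-1)·det([[1, x + 2], [6, 8]]).

Evaluating gives χ_A(x) = x^3.

χ_A(x) = x^3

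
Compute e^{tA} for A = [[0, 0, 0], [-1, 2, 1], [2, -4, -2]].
e^{tA} = [[1, 0, 0], [-t, 2*t + 1, t], [2*t, -4*t, 1 - 2*t]]

A has Jordan form J = [[0, 1, 0], [0, 0, 0], [0, 0, 0]] with A = PJP^{-1}, so e^{tA} = P e^{tJ} P^{-1}.

For a Jordan block J_k(λ), e^{tJ_k(λ)} = e^{λt} · (I + tN + t^2 N^2/2! + ... + t^{k-1} N^{k-1}/(k-1)!) where N is the nilpotent superdiagonal part.

Assembling the blocks and conjugating back gives the entries of e^{tA} as shown above.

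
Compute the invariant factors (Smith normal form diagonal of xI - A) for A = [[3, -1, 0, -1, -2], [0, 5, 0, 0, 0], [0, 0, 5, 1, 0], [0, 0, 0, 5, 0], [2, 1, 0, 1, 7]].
x - 5, (x - 5)^2, (x - 5)^2

The Jordan structure of A has elementary divisors (x - 5)^2, (x - 5)^2, (x - 5). Arranging the block sizes at each eigenvalue in decreasing order and taking row products gives the invariant factors.

Invariant factors (smallest first, each dividing the next): x - 5, (x - 5)^2, (x - 5)^2.

Check: the last factor (x - 5)^2 is the minimal polynomial, and the product (x - 5)^5 is the characteristic polynomial.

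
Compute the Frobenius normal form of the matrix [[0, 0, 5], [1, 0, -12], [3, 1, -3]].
R = [[0, 0, 5], [1, 0, 3], [0, 1, -3]]

The invariant factors of A (the non-unit diagonal entries of the Smith normal form of xI - A over ℚ[x]) are (x + 1)(x^2 + 2x - 5), each dividing the next. The characteristic polynomial is their product, (x + 1)(x^2 + 2x - 5).

The rational canonical form is the block-diagonal matrix of companion matrices C(f_i):
R = [[0, 0, 5], [1, 0, 3], [0, 1, -3]].

Note the characteristic polynomial does not split into linear factors over ℚ, so A has no Jordan form over ℚ; the rational canonical form exists over any field.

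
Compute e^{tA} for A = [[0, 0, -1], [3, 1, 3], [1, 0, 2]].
A has Jordan form J = [[1, 1, 0], [0, 1, 0], [0, 0, 1]] with A = PJP^{-1}, so e^{tA} = P e^{tJ} P^{-1}.

For a Jordan block J_k(λ), e^{tJ_k(λ)} = e^{λt} · (I + tN + t^2 N^2/2! + ... + t^{k-1} N^{k-1}/(k-1)!) where N is the nilpotent superdiagonal part.

Assembling the blocks and conjugating back gives the entries of e^{tA} as shown above.

e^{tA} = [[(1 - t)*e^{t}, 0, -t*e^{t}], [3*t*e^{t}, e^{t}, 3*t*e^{t}], [t*e^{t}, 0, (t + 1)*e^{t}]]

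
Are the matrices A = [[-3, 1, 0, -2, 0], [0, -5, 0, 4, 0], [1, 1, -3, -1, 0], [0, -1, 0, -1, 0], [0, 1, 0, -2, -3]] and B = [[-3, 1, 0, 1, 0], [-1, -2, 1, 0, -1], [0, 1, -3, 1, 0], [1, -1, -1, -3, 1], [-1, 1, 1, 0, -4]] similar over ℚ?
Two matrices over a field are similar if and only if they have the same invariant factors.

Both A and B have characteristic polynomial (x + 3)^5 and minimal polynomial (x + 3)^2. Computing further, both have invariant factors x + 3, (x + 3)^2, (x + 3)^2. Hence A and B are similar.

Yes.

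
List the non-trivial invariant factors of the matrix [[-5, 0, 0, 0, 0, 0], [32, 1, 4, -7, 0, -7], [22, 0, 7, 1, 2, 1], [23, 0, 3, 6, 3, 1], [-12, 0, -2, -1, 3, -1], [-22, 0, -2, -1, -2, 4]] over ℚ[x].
x - 5, (x - 5)^3(x - 1)(x + 5)

The Jordan structure of A has elementary divisors (x + 5), (x - 1), (x - 5)^3, (x - 5). Arranging the block sizes at each eigenvalue in decreasing order and taking row products gives the invariant factors.

Invariant factors (smallest first, each dividing the next): x - 5, (x - 5)^3(x - 1)(x + 5).

Check: the last factor (x - 5)^3(x - 1)(x + 5) is the minimal polynomial, and the product (x - 5)^4(x - 1)(x + 5) is the characteristic polynomial.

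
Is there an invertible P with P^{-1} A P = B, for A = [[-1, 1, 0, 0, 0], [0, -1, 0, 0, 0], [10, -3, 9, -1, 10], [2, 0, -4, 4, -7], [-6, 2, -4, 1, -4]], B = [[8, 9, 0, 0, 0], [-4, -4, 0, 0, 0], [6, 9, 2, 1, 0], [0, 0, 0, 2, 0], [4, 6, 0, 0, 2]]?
trace(A) = 7 but trace(B) = 10. The trace is a similarity invariant, so A and B are not similar.

No.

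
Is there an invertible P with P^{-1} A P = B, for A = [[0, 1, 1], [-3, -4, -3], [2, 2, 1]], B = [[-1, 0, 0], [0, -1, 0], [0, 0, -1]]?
Both have characteristic polynomial (x + 1)^3, but the minimal polynomial of A is (x + 1)^2 while the minimal polynomial of B is x + 1. The minimal polynomial is a similarity invariant, so A and B are not similar.

No.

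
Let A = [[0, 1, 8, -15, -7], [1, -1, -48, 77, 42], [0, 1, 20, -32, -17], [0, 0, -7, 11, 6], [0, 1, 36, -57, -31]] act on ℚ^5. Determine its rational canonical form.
The invariant factors of A (the non-unit diagonal entries of the Smith normal form of xI - A over ℚ[x]) are (x - 1)(x + 2)(x^3 - 4x + 2), each dividing the next. The characteristic polynomial is their product, (x - 1)(x + 2)(x^3 - 4x + 2).

The rational canonical form is the block-diagonal matrix of companion matrices C(f_i):
R = [[0, 0, 0, 0, 4], [1, 0, 0, 0, -10], [0, 1, 0, 0, 2], [0, 0, 1, 0, 6], [0, 0, 0, 1, -1]].

Note the characteristic polynomial does not split into linear factors over ℚ, so A has no Jordan form over ℚ; the rational canonical form exists over any field.

R = [[0, 0, 0, 0, 4], [1, 0, 0, 0, -10], [0, 1, 0, 0, 2], [0, 0, 1, 0, 6], [0, 0, 0, 1, -1]]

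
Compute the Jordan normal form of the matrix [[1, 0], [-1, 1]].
J = [[1, 1], [0, 1]]

The characteristic polynomial is det(xI - A) = (x - 1)^2, so the eigenvalues are 1 (algebraic multiplicity 2).

For λ = 1: rank(A - I) = 1, rank((A - I)^2) = 0. The eigenspace has dimension 2 - 1 = 1, so there is 1 Jordan block; the rank sequence gives block sizes [2].

Assembling the blocks gives the Jordan form J above.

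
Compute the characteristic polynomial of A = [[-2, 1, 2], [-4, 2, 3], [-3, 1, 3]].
xI - A = [[x + 2, -1, -2], [4, x - 2, -3], [3, -1, x - 3]].

Expanding det(xI - A) along the first row:
det(xI - A) = + (x + 2)·det([[x - 2, -3], [-1, x - 3]]) - (-1)·det([[4, -3], [3, x - 3]]) + (-2)·det([[4, x - 2], [3, -1]]).

Evaluating gives χ_A(x) = x^3 - 3x^2 + 3x - 1 = (x - 1)^3.

χ_A(x) = (x - 1)^3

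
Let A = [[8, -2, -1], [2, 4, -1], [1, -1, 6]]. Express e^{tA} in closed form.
e^{tA} = [[(-t^2 + 4*t + 2)*e^{6*t}/2, t*(t - 4)*e^{6*t}/2, -t*e^{6*t}], [t*(4 - t)*e^{6*t}/2, (t^2 - 4*t + 2)*e^{6*t}/2, -t*e^{6*t}], [t*e^{6*t}, -t*e^{6*t}, e^{6*t}]]

A has Jordan form J = [[6, 1, 0], [0, 6, 1], [0, 0, 6]] with A = PJP^{-1}, so e^{tA} = P e^{tJ} P^{-1}.

For a Jordan block J_k(λ), e^{tJ_k(λ)} = e^{λt} · (I + tN + t^2 N^2/2! + ... + t^{k-1} N^{k-1}/(k-1)!) where N is the nilpotent superdiagonal part.

Assembling the blocks and conjugating back gives the entries of e^{tA} as shown above.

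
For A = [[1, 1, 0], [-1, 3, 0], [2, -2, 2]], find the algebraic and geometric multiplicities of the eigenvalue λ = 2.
The characteristic polynomial is (x - 2)^3, so the factor x - 2 appears with exponent 3: the algebraic multiplicity is 3.

rank(A - 2I) = 1, so the eigenspace has dimension 3 - 1 = 2: the geometric multiplicity is 2.

Since 2 < 3, A is not diagonalizable.

algebraic multiplicity 3, geometric multiplicity 2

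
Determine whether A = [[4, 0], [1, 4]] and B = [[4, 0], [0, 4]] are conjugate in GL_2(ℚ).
Both have characteristic polynomial (x - 4)^2, but the minimal polynomial of A is (x - 4)^2 while the minimal polynomial of B is x - 4. The minimal polynomial is a similarity invariant, so A and B are not similar.

No.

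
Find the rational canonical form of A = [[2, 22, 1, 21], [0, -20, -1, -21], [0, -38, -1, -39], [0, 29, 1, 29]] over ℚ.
R = [[2, 0, 0, 0], [0, 0, 0, 18], [0, 1, 0, -21], [0, 0, 1, 8]]

The invariant factors of A (the non-unit diagonal entries of the Smith normal form of xI - A over ℚ[x]) are x - 2, (x - 3)^2(x - 2), each dividing the next. The characteristic polynomial is their product, (x - 3)^2(x - 2)^2.

The rational canonical form is the block-diagonal matrix of companion matrices C(f_i):
R = [[2, 0, 0, 0], [0, 0, 0, 18], [0, 1, 0, -21], [0, 0, 1, 8]].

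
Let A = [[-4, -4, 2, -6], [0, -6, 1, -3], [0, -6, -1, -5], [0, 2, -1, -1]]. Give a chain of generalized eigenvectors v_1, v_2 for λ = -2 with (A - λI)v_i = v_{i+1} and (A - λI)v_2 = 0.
v_1 = [[-2, -1, -2, 1]]^T, v_2 = [[-2, -1, -1, 1]]^T

We seek v_1 ∈ ker((A + 2I)^2) \ ker(A + 2I), then set v_{i+1} = (A + 2I) v_i.

One such chain is v_1 = [[-2, -1, -2, 1]]^T, v_2 = [[-2, -1, -1, 1]]^T. Check: (A + 2I) v_2 = [[0, 0, 0, 0]]^T = 0.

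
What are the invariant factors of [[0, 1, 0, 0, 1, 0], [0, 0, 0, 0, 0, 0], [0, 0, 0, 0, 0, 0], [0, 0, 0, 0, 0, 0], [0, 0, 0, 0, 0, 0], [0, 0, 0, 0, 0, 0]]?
The Jordan structure of A has elementary divisors x^2, x, x, x, x. Arranging the block sizes at each eigenvalue in decreasing order and taking row products gives the invariant factors.

Invariant factors (smallest first, each dividing the next): x, x, x, x, x^2.

Check: the last factor x^2 is the minimal polynomial, and the product x^6 is the characteristic polynomial.

x, x, x, x, x^2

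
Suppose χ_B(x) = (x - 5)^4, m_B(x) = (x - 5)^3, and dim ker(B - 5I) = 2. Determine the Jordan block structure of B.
λ = 5: algebraic multiplicity 4 (exponent in χ_B), largest block size 3 (exponent in m_B), 2 blocks (geometric multiplicity). These force block sizes [3, 1].

Jordan blocks: (5, 3), (5, 1)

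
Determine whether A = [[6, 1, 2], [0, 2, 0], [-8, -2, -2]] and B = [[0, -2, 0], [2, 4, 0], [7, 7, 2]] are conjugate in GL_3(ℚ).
Two matrices over a field are similar if and only if they have the same invariant factors.

Both A and B have characteristic polynomial (x - 2)^3 and minimal polynomial (x - 2)^2. Computing further, both have invariant factors x - 2, (x - 2)^2. Hence A and B are similar.

Yes.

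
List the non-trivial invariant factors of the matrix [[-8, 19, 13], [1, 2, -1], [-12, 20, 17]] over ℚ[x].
The Jordan structure of A has elementary divisors (x - 3)^2, (x - 5). Arranging the block sizes at each eigenvalue in decreasing order and taking row products gives the invariant factors.

Invariant factors (smallest first, each dividing the next): (x - 5)(x - 3)^2.

Check: the last factor (x - 5)(x - 3)^2 is the minimal polynomial, and the product (x - 5)(x - 3)^2 is the characteristic polynomial.

(x - 5)(x - 3)^2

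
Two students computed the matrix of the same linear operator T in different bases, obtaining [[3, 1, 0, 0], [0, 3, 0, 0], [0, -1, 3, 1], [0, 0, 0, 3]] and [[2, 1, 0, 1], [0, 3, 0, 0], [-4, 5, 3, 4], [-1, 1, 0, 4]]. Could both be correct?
Two matrices over a field are similar if and only if they have the same invariant factors.

Both A and B have characteristic polynomial (x - 3)^4 and minimal polynomial (x - 3)^2. Computing further, both have invariant factors (x - 3)^2, (x - 3)^2. Hence A and B are similar.

Yes.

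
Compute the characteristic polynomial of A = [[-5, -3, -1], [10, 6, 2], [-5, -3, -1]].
χ_A(x) = x^3

xI - A = [[x + 5, 3, 1], [-10, x - 6, -2], [5, 3, x + 1]].

Expanding det(xI - A) along the first row:
det(xI - A) = + (x + 5)·det([[x - 6, -2], [3, x + 1]]) - (3)·det([[-10, -2], [5, x + 1]]) + (1)·det([[-10, x - 6], [5, 3]]).

Evaluating gives χ_A(x) = x^3.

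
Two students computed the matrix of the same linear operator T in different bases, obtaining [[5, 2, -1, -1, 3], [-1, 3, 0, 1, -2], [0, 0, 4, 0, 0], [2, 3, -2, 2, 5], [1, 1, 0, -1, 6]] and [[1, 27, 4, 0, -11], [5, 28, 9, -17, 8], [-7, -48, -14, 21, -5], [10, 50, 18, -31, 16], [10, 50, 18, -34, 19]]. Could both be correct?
trace(A) = 20 but trace(B) = 3. The trace is a similarity invariant, so A and B are not similar.

No.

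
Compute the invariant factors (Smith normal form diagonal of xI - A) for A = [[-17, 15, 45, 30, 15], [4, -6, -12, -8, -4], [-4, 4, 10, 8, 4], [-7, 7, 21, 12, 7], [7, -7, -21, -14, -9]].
x + 2, x + 2, x + 2, (x + 2)^2

The Jordan structure of A has elementary divisors (x + 2)^2, (x + 2), (x + 2), (x + 2). Arranging the block sizes at each eigenvalue in decreasing order and taking row products gives the invariant factors.

Invariant factors (smallest first, each dividing the next): x + 2, x + 2, x + 2, (x + 2)^2.

Check: the last factor (x + 2)^2 is the minimal polynomial, and the product (x + 2)^5 is the characteristic polynomial.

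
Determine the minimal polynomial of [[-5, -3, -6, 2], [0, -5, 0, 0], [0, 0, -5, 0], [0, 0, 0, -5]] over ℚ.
The characteristic polynomial factors as (x + 5)^4. The minimal polynomial is ∏(x - λ)^{k_λ} where k_λ is the size of the largest Jordan block at λ.

For λ = -5: rank(A + 5I) = 1, and the largest Jordan block has size 2 (the smallest k with rank((A + 5I)^k) = rank((A + 5I)^(k+1))).

So m_A(x) = (x + 5)^2.

m_A(x) = (x + 5)^2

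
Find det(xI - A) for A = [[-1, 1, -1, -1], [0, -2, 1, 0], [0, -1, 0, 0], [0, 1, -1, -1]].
xI - A = [[x + 1, -1, 1, 1], [0, x + 2, -1, 0], [0, 1, x, 0], [0, -1, 1, x + 1]].

Expanding det(xI - A) along the first row:
det(xI - A) = + (x + 1)·det([[x + 2, -1, 0], [1, x, 0], [-1, 1, x + 1]]) - (-1)·det([[0, -1, 0], [0, x, 0], [0, 1, x + 1]]) + (1)·det([[0, x + 2, 0], [0, 1, 0], [0, -1, x + 1]]) - (1)·det([[0, x + 2, -1], [0, 1, x], [0, -1, 1]]).

Evaluating gives χ_A(x) = x^4 + 4x^3 + 6x^2 + 4x + 1 = (x + 1)^4.

χ_A(x) = (x + 1)^4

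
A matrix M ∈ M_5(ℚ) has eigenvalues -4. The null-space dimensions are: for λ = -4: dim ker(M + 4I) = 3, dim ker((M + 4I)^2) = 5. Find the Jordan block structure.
λ = -4: successive nullity increments [3, 2] count blocks of size ≥ k; block sizes are [2, 2, 1].

Jordan blocks: (-4, 2), (-4, 2), (-4, 1)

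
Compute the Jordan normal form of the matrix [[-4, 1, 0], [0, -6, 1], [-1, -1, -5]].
J = [[-5, 1, 0], [0, -5, 1], [0, 0, -5]]

The characteristic polynomial is det(xI - A) = (x + 5)^3, so the eigenvalues are -5 (algebraic multiplicity 3).

For λ = -5: rank(A + 5I) = 2, rank((A + 5I)^2) = 1, rank((A + 5I)^3) = 0. The eigenspace has dimension 3 - 2 = 1, so there is 1 Jordan block; the rank sequence gives block sizes [3].

Assembling the blocks gives the Jordan form J above.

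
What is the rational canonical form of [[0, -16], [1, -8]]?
R = [[0, -16], [1, -8]]

The invariant factors of A (the non-unit diagonal entries of the Smith normal form of xI - A over ℚ[x]) are (x + 4)^2, each dividing the next. The characteristic polynomial is their product, (x + 4)^2.

The rational canonical form is the block-diagonal matrix of companion matrices C(f_i):
R = [[0, -16], [1, -8]].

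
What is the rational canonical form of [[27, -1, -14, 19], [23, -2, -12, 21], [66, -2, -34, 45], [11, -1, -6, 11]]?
The invariant factors of A (the non-unit diagonal entries of the Smith normal form of xI - A over ℚ[x]) are (x - 2)(x^3 + 2x + 4), each dividing the next. The characteristic polynomial is their product, (x - 2)(x^3 + 2x + 4).

The rational canonical form is the block-diagonal matrix of companion matrices C(f_i):
R = [[0, 0, 0, 8], [1, 0, 0, 0], [0, 1, 0, -2], [0, 0, 1, 2]].

Note the characteristic polynomial does not split into linear factors over ℚ, so A has no Jordan form over ℚ; the rational canonical form exists over any field.

R = [[0, 0, 0, 8], [1, 0, 0, 0], [0, 1, 0, -2], [0, 0, 1, 2]]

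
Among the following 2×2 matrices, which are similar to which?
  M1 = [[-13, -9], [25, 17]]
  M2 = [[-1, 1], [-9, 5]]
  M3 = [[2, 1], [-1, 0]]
Characteristic polynomials: χ_{M1} = (x - 2)^2, χ_{M2} = (x - 2)^2, χ_{M3} = (x - 1)^2.

{M1, M2}: invariant factors (x - 2)^2.

{M3}: invariant factors (x - 1)^2.

Matrices are similar if and only if their invariant-factor lists agree; the partition into similarity classes is {M1, M2}, {M3}.

2 classes: {M1, M2}, {M3}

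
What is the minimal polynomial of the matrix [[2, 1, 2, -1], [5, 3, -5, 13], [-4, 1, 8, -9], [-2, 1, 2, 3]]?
The characteristic polynomial factors as (x - 4)^4. The minimal polynomial is ∏(x - λ)^{k_λ} where k_λ is the size of the largest Jordan block at λ.

For λ = 4: rank(A - 4I) = 2, and the largest Jordan block has size 3 (the smallest k with rank((A - 4I)^k) = rank((A - 4I)^(k+1))).

So m_A(x) = (x - 4)^3.

m_A(x) = (x - 4)^3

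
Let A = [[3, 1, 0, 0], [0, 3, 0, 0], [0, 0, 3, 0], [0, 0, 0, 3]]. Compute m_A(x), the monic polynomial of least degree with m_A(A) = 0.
The characteristic polynomial factors as (x - 3)^4. The minimal polynomial is ∏(x - λ)^{k_λ} where k_λ is the size of the largest Jordan block at λ.

For λ = 3: rank(A - 3I) = 1, and the largest Jordan block has size 2 (the smallest k with rank((A - 3I)^k) = rank((A - 3I)^(k+1))).

So m_A(x) = (x - 3)^2.

m_A(x) = (x - 3)^2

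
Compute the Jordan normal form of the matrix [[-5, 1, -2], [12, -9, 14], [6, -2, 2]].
The characteristic polynomial is det(xI - A) = (x + 2)(x + 5)^2, so the eigenvalues are -5 (algebraic multiplicity 2), -2 (algebraic multiplicity 1).

For λ = -5: rank(A + 5I) = 2, rank((A + 5I)^2) = 1. The eigenspace has dimension 3 - 2 = 1, so there is 1 Jordan block; the rank sequence gives block sizes [2].

For λ = -2: algebraic multiplicity 1 gives one 1×1 block.

Assembling the blocks gives the Jordan form J above.

J = [[-5, 1, 0], [0, -5, 0], [0, 0, -2]]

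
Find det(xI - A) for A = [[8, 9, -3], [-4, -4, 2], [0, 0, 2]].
xI - A = [[x - 8, -9, 3], [4, x + 4, -2], [0, 0, x - 2]].

Expanding det(xI - A) along the first row:
det(xI - A) = + (x - 8)·det([[x + 4, -2], [0, x - 2]]) - (-9)·det([[4, -2], [0, x - 2]]) + (3)·det([[4, x + 4], [0, 0]]).

Evaluating gives χ_A(x) = x^3 - 6x^2 + 12x - 8 = (x - 2)^3.

χ_A(x) = (x - 2)^3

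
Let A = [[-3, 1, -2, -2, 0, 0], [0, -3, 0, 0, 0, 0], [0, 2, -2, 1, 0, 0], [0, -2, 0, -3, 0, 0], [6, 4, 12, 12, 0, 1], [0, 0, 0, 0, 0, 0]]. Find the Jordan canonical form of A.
The characteristic polynomial is det(xI - A) = x^2(x + 2)(x + 3)^3, so the eigenvalues are -3 (algebraic multiplicity 3), -2 (algebraic multiplicity 1), 0 (algebraic multiplicity 2).

For λ = -3: rank(A + 3I) = 4, rank((A + 3I)^2) = 3. The eigenspace has dimension 6 - 4 = 2, so there are 2 Jordan blocks; the rank sequence gives block sizes [2, 1].

For λ = -2: algebraic multiplicity 1 gives one 1×1 block.

For λ = 0: rank(A) = 5, rank(A^2) = 4. The eigenspace has dimension 6 - 5 = 1, so there is 1 Jordan block; the rank sequence gives block sizes [2].

Assembling the blocks gives the Jordan form J above.

J = [[-3, 1, 0, 0, 0, 0], [0, -3, 0, 0, 0, 0], [0, 0, -3, 0, 0, 0], [0, 0, 0, -2, 0, 0], [0, 0, 0, 0, 0, 1], [0, 0, 0, 0, 0, 0]]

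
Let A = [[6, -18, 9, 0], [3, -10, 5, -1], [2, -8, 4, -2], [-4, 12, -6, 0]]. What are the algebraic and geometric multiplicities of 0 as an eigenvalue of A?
algebraic multiplicity 4, geometric multiplicity 2

The characteristic polynomial is x^4, so the factor x appears with exponent 4: the algebraic multiplicity is 4.

rank(A) = 2, so the eigenspace has dimension 4 - 2 = 2: the geometric multiplicity is 2.

Since 2 < 4, A is not diagonalizable.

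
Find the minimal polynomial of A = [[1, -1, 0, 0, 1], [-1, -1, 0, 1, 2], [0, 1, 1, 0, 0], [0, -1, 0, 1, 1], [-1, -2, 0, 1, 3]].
The characteristic polynomial factors as (x - 1)^5. The minimal polynomial is ∏(x - λ)^{k_λ} where k_λ is the size of the largest Jordan block at λ.

For λ = 1: rank(A - I) = 3, and the largest Jordan block has size 3 (the smallest k with rank((A - I)^k) = rank((A - I)^(k+1))).

So m_A(x) = (x - 1)^3.

m_A(x) = (x - 1)^3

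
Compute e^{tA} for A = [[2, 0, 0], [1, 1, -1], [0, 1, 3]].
e^{tA} = [[e^{2*t}, 0, 0], [t*(2 - t)*e^{2*t}/2, (1 - t)*e^{2*t}, -t*e^{2*t}], [t^2*e^{2*t}/2, t*e^{2*t}, (t + 1)*e^{2*t}]]

A has Jordan form J = [[2, 1, 0], [0, 2, 1], [0, 0, 2]] with A = PJP^{-1}, so e^{tA} = P e^{tJ} P^{-1}.

For a Jordan block J_k(λ), e^{tJ_k(λ)} = e^{λt} · (I + tN + t^2 N^2/2! + ... + t^{k-1} N^{k-1}/(k-1)!) where N is the nilpotent superdiagonal part.

Assembling the blocks and conjugating back gives the entries of e^{tA} as shown above.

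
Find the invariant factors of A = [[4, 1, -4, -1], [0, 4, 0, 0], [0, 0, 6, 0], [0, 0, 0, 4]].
The Jordan structure of A has elementary divisors (x - 4)^2, (x - 4), (x - 6). Arranging the block sizes at each eigenvalue in decreasing order and taking row products gives the invariant factors.

Invariant factors (smallest first, each dividing the next): x - 4, (x - 6)(x - 4)^2.

Check: the last factor (x - 6)(x - 4)^2 is the minimal polynomial, and the product (x - 6)(x - 4)^3 is the characteristic polynomial.

x - 4, (x - 6)(x - 4)^2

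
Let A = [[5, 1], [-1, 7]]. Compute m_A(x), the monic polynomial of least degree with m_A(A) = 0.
The characteristic polynomial factors as (x - 6)^2. The minimal polynomial is ∏(x - λ)^{k_λ} where k_λ is the size of the largest Jordan block at λ.

For λ = 6: rank(A - 6I) = 1, and the largest Jordan block has size 2 (the smallest k with rank((A - 6I)^k) = rank((A - 6I)^(k+1))).

So m_A(x) = (x - 6)^2.

m_A(x) = (x - 6)^2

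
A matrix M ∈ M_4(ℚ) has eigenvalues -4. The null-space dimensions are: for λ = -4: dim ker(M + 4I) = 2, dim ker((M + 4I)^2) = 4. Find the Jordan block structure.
λ = -4: successive nullity increments [2, 2] count blocks of size ≥ k; block sizes are [2, 2].

Jordan blocks: (-4, 2), (-4, 2)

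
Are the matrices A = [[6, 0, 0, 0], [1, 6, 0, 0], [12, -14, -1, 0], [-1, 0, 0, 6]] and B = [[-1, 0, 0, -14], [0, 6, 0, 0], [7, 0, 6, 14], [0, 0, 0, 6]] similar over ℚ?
Both have characteristic polynomial (x - 6)^3(x + 1), but the minimal polynomial of A is (x - 6)^2(x + 1) while the minimal polynomial of B is (x - 6)(x + 1). The minimal polynomial is a similarity invariant, so A and B are not similar.

No.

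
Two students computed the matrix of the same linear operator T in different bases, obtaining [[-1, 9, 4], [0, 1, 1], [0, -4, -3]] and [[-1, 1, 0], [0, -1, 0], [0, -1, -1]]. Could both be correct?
Both have characteristic polynomial (x + 1)^3, but the minimal polynomial of A is (x + 1)^3 while the minimal polynomial of B is (x + 1)^2. The minimal polynomial is a similarity invariant, so A and B are not similar.

No.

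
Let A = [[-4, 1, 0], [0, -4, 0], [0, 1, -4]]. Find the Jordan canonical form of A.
J = [[-4, 1, 0], [0, -4, 0], [0, 0, -4]]

The characteristic polynomial is det(xI - A) = (x + 4)^3, so the eigenvalues are -4 (algebraic multiplicity 3).

For λ = -4: rank(A + 4I) = 1, rank((A + 4I)^2) = 0. The eigenspace has dimension 3 - 1 = 2, so there are 2 Jordan blocks; the rank sequence gives block sizes [2, 1].

Assembling the blocks gives the Jordan form J above.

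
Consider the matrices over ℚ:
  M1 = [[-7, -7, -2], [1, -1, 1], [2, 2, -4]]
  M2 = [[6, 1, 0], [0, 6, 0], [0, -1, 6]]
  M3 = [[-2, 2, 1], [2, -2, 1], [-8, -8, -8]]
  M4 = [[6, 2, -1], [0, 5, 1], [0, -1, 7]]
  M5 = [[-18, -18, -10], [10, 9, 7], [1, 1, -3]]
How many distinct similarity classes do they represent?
4 classes: {M1, M5}, {M2}, {M3}, {M4}

Characteristic polynomials: χ_{M1} = (x + 4)^3, χ_{M2} = (x - 6)^3, χ_{M3} = (x + 4)^3, χ_{M4} = (x - 6)^3, χ_{M5} = (x + 4)^3.

{M1, M5}: invariant factors (x + 4)^3.

{M2}: invariant factors x - 6, (x - 6)^2.

{M3}: invariant factors x + 4, (x + 4)^2.

{M4}: invariant factors (x - 6)^3.

Matrices are similar if and only if their invariant-factor lists agree; the partition into similarity classes is {M1, M5}, {M2}, {M3}, {M4}.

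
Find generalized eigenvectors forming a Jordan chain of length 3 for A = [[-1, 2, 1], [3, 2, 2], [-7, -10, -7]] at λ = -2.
v_1 = [[0, 0, 1]]^T, v_2 = [[1, 2, -5]]^T, v_3 = [[0, 1, -2]]^T

We seek v_1 ∈ ker((A + 2I)^3) \ ker((A + 2I)^2), then set v_{i+1} = (A + 2I) v_i.

One such chain is v_1 = [[0, 0, 1]]^T, v_2 = [[1, 2, -5]]^T, v_3 = [[0, 1, -2]]^T. Check: (A + 2I) v_3 = [[0, 0, 0]]^T = 0.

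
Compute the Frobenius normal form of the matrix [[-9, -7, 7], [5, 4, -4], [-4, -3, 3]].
R = [[0, 0, 0], [1, 0, 0], [0, 1, -2]]

The invariant factors of A (the non-unit diagonal entries of the Smith normal form of xI - A over ℚ[x]) are x^2(x + 2), each dividing the next. The characteristic polynomial is their product, x^2(x + 2).

The rational canonical form is the block-diagonal matrix of companion matrices C(f_i):
R = [[0, 0, 0], [1, 0, 0], [0, 1, -2]].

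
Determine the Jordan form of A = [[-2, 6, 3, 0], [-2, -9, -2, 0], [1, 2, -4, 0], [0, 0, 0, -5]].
The characteristic polynomial is det(xI - A) = (x + 5)^4, so the eigenvalues are -5 (algebraic multiplicity 4).

For λ = -5: rank(A + 5I) = 1, rank((A + 5I)^2) = 0. The eigenspace has dimension 4 - 1 = 3, so there are 3 Jordan blocks; the rank sequence gives block sizes [2, 1, 1].

Assembling the blocks gives the Jordan form J above.

J = [[-5, 1, 0, 0], [0, -5, 0, 0], [0, 0, -5, 0], [0, 0, 0, -5]]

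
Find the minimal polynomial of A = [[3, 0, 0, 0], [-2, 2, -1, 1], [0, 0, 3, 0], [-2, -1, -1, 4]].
m_A(x) = (x - 3)^2

The characteristic polynomial factors as (x - 3)^4. The minimal polynomial is ∏(x - λ)^{k_λ} where k_λ is the size of the largest Jordan block at λ.

For λ = 3: rank(A - 3I) = 1, and the largest Jordan block has size 2 (the smallest k with rank((A - 3I)^k) = rank((A - 3I)^(k+1))).

So m_A(x) = (x - 3)^2.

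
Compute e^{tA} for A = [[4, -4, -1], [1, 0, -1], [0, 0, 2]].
e^{tA} = [[(2*t + 1)*e^{2*t}, -4*t*e^{2*t}, t*(t - 1)*e^{2*t}], [t*e^{2*t}, (1 - 2*t)*e^{2*t}, t*(t - 2)*e^{2*t}/2], [0, 0, e^{2*t}]]

A has Jordan form J = [[2, 1, 0], [0, 2, 1], [0, 0, 2]] with A = PJP^{-1}, so e^{tA} = P e^{tJ} P^{-1}.

For a Jordan block J_k(λ), e^{tJ_k(λ)} = e^{λt} · (I + tN + t^2 N^2/2! + ... + t^{k-1} N^{k-1}/(k-1)!) where N is the nilpotent superdiagonal part.

Assembling the blocks and conjugating back gives the entries of e^{tA} as shown above.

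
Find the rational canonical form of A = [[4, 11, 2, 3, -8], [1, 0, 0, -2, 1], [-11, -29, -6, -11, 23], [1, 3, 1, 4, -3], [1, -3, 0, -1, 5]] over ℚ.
R = [[0, 2, 0, 0, 0], [1, 3, 0, 0, 0], [0, 0, 0, 0, -2], [0, 0, 1, 0, -1], [0, 0, 0, 1, 4]]

The invariant factors of A (the non-unit diagonal entries of the Smith normal form of xI - A over ℚ[x]) are x^2 - 3x - 2, (x - 1)(x^2 - 3x - 2), each dividing the next. The characteristic polynomial is their product, (x - 1)(x^2 - 3x - 2)^2.

The rational canonical form is the block-diagonal matrix of companion matrices C(f_i):
R = [[0, 2, 0, 0, 0], [1, 3, 0, 0, 0], [0, 0, 0, 0, -2], [0, 0, 1, 0, -1], [0, 0, 0, 1, 4]].

Note the characteristic polynomial does not split into linear factors over ℚ, so A has no Jordan form over ℚ; the rational canonical form exists over any field.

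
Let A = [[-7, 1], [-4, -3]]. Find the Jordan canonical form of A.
The characteristic polynomial is det(xI - A) = (x + 5)^2, so the eigenvalues are -5 (algebraic multiplicity 2).

For λ = -5: rank(A + 5I) = 1, rank((A + 5I)^2) = 0. The eigenspace has dimension 2 - 1 = 1, so there is 1 Jordan block; the rank sequence gives block sizes [2].

Assembling the blocks gives the Jordan form J above.

J = [[-5, 1], [0, -5]]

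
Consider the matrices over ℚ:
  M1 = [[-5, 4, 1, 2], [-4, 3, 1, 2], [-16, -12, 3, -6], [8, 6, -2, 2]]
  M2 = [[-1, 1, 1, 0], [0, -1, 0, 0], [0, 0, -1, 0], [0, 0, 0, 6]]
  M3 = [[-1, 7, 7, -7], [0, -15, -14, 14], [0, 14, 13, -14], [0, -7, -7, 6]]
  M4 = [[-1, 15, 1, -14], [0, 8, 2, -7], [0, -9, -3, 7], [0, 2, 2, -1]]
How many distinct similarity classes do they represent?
Characteristic polynomials: χ_{M1} = (x - 6)(x + 1)^3, χ_{M2} = (x - 6)(x + 1)^3, χ_{M3} = (x - 6)(x + 1)^3, χ_{M4} = (x - 6)(x + 1)^3.

{M1, M2, M4}: invariant factors x + 1, (x - 6)(x + 1)^2.

{M3}: invariant factors x + 1, x + 1, (x - 6)(x + 1).

Matrices are similar if and only if their invariant-factor lists agree; the partition into similarity classes is {M1, M2, M4}, {M3}.

2 classes: {M1, M2, M4}, {M3}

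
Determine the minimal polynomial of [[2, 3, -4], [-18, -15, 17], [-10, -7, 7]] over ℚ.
The characteristic polynomial factors as (x + 2)^3. The minimal polynomial is ∏(x - λ)^{k_λ} where k_λ is the size of the largest Jordan block at λ.

For λ = -2: rank(A + 2I) = 2, and the largest Jordan block has size 3 (the smallest k with rank((A + 2I)^k) = rank((A + 2I)^(k+1))).

So m_A(x) = (x + 2)^3.

m_A(x) = (x + 2)^3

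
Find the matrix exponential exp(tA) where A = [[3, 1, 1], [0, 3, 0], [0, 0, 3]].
e^{tA} = [[e^{3*t}, t*e^{3*t}, t*e^{3*t}], [0, e^{3*t}, 0], [0, 0, e^{3*t}]]

A has Jordan form J = [[3, 1, 0], [0, 3, 0], [0, 0, 3]] with A = PJP^{-1}, so e^{tA} = P e^{tJ} P^{-1}.

For a Jordan block J_k(λ), e^{tJ_k(λ)} = e^{λt} · (I + tN + t^2 N^2/2! + ... + t^{k-1} N^{k-1}/(k-1)!) where N is the nilpotent superdiagonal part.

Assembling the blocks and conjugating back gives the entries of e^{tA} as shown above.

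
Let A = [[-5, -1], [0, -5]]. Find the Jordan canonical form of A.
The characteristic polynomial is det(xI - A) = (x + 5)^2, so the eigenvalues are -5 (algebraic multiplicity 2).

For λ = -5: rank(A + 5I) = 1, rank((A + 5I)^2) = 0. The eigenspace has dimension 2 - 1 = 1, so there is 1 Jordan block; the rank sequence gives block sizes [2].

Assembling the blocks gives the Jordan form J above.

J = [[-5, 1], [0, -5]]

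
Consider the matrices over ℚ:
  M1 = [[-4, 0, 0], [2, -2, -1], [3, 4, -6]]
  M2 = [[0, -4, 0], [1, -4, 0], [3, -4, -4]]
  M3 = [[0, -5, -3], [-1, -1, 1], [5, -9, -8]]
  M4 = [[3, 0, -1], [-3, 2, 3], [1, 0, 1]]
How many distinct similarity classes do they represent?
Characteristic polynomials: χ_{M1} = (x + 4)^3, χ_{M2} = (x + 2)^2(x + 4), χ_{M3} = (x + 3)^3, χ_{M4} = (x - 2)^3.

{M1}: invariant factors (x + 4)^3.

{M2}: invariant factors (x + 2)^2(x + 4).

{M3}: invariant factors (x + 3)^3.

{M4}: invariant factors x - 2, (x - 2)^2.

Matrices are similar if and only if their invariant-factor lists agree; the partition into similarity classes is {M1}, {M2}, {M3}, {M4}.

4 classes: {M1}, {M2}, {M3}, {M4}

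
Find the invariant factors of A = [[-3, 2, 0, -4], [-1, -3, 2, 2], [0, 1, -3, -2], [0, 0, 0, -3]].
The Jordan structure of A has elementary divisors (x + 3)^3, (x + 3). Arranging the block sizes at each eigenvalue in decreasing order and taking row products gives the invariant factors.

Invariant factors (smallest first, each dividing the next): x + 3, (x + 3)^3.

Check: the last factor (x + 3)^3 is the minimal polynomial, and the product (x + 3)^4 is the characteristic polynomial.

x + 3, (x + 3)^3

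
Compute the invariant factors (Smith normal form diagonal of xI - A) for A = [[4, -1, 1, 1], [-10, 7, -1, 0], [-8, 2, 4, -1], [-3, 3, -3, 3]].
The Jordan structure of A has elementary divisors (x - 3)^2, (x - 6)^2. Arranging the block sizes at each eigenvalue in decreasing order and taking row products gives the invariant factors.

Invariant factors (smallest first, each dividing the next): (x - 6)^2(x - 3)^2.

Check: the last factor (x - 6)^2(x - 3)^2 is the minimal polynomial, and the product (x - 6)^2(x - 3)^2 is the characteristic polynomial.

(x - 6)^2(x - 3)^2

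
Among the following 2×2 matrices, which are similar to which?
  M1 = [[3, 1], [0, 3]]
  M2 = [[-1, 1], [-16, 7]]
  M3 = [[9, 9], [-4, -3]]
Characteristic polynomials: χ_{M1} = (x - 3)^2, χ_{M2} = (x - 3)^2, χ_{M3} = (x - 3)^2.

{M1, M2, M3}: invariant factors (x - 3)^2.

Matrices are similar if and only if their invariant-factor lists agree; the partition into similarity classes is {M1, M2, M3}.

1 class: {M1, M2, M3}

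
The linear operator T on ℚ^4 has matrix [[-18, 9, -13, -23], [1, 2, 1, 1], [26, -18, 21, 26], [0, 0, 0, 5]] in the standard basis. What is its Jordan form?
The characteristic polynomial is det(xI - A) = (x - 5)^3(x + 5), so the eigenvalues are -5 (algebraic multiplicity 1), 5 (algebraic multiplicity 3).

For λ = -5: algebraic multiplicity 1 gives one 1×1 block.

For λ = 5: rank(A - 5I) = 2, rank((A - 5I)^2) = 1. The eigenspace has dimension 4 - 2 = 2, so there are 2 Jordan blocks; the rank sequence gives block sizes [2, 1].

Assembling the blocks gives the Jordan form J above.

J = [[-5, 0, 0, 0], [0, 5, 1, 0], [0, 0, 5, 0], [0, 0, 0, 5]]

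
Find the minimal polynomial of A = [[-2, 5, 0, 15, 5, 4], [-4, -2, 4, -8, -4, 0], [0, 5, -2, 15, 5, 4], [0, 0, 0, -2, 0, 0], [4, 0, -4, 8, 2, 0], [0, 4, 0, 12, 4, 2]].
The characteristic polynomial factors as (x - 2)^2(x + 2)^4. The minimal polynomial is ∏(x - λ)^{k_λ} where k_λ is the size of the largest Jordan block at λ.

For λ = -2: rank(A + 2I) = 3, and the largest Jordan block has size 2 (the smallest k with rank((A + 2I)^k) = rank((A + 2I)^(k+1))).
For λ = 2: rank(A - 2I) = 4, and the largest Jordan block has size 1 (the smallest k with rank((A - 2I)^k) = rank((A - 2I)^(k+1))).

So m_A(x) = (x - 2)(x + 2)^2.

m_A(x) = (x - 2)(x + 2)^2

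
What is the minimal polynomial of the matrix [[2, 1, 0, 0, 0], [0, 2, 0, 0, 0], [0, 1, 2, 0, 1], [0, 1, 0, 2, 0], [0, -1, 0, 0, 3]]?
The characteristic polynomial factors as (x - 3)(x - 2)^4. The minimal polynomial is ∏(x - λ)^{k_λ} where k_λ is the size of the largest Jordan block at λ.

For λ = 2: rank(A - 2I) = 2, and the largest Jordan block has size 2 (the smallest k with rank((A - 2I)^k) = rank((A - 2I)^(k+1))).
For λ = 3: rank(A - 3I) = 4, and the largest Jordan block has size 1 (the smallest k with rank((A - 3I)^k) = rank((A - 3I)^(k+1))).

So m_A(x) = (x - 3)(x - 2)^2.

m_A(x) = (x - 3)(x - 2)^2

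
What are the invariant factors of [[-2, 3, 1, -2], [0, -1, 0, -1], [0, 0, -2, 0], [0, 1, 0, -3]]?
The Jordan structure of A has elementary divisors (x + 2)^3, (x + 2). Arranging the block sizes at each eigenvalue in decreasing order and taking row products gives the invariant factors.

Invariant factors (smallest first, each dividing the next): x + 2, (x + 2)^3.

Check: the last factor (x + 2)^3 is the minimal polynomial, and the product (x + 2)^4 is the characteristic polynomial.

x + 2, (x + 2)^3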